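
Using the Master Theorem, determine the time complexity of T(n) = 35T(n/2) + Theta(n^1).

Master Theorem for T(n) = 35T(n/2) + O(n^1):

a = 35, b = 2, c = 1
log_b(a) = log_2(35) = 5.1293

Case 1: c = 1 < log_2(35) = 5.1293
T(n) = O(n^(log_2 35))

For T(n) = 35T(n/2) + O(n^1): log_2(35) = 5.1293. This is Case 1 of the Master Theorem (c < log_b(a), work dominated by leaves), giving O(n^(log_2 35)).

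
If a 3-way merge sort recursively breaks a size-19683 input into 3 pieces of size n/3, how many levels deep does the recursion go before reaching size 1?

For divide and conquer with division factor 3:

Problem sizes at each level:
Level 0: 19683
Level 1: 6561
Level 2: 2187
Level 3: 729
Level 4: 243
Level 5: 81
Level 6: 27
Level 7: 9
Level 8: 3
Level 9: 1

The root is level 0 and the size-1 base case is level 9 (the tree spans levels 0 through 9, i.e. 10 levels counting the root), so the depth is the number of divisions: log_3(19683) = 9

The recursion tree depth is log_3(19683) = 9. At each level, the problem size is divided by 3, so it takes 9 divisions to reduce to a base case of size 1. The algorithm makes 3 recursive calls at each level.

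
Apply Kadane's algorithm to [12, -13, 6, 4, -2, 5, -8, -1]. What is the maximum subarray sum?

Using Kadane's algorithm on [12, -13, 6, 4, -2, 5, -8, -1]:

Scanning through the array:
Position 1 (value -13): max_ending_here = -1, max_so_far = 12
Position 2 (value 6): max_ending_here = 6, max_so_far = 12
Position 3 (value 4): max_ending_here = 10, max_so_far = 12
Position 4 (value -2): max_ending_here = 8, max_so_far = 12
Position 5 (value 5): max_ending_here = 13, max_so_far = 13
Position 6 (value -8): max_ending_here = 5, max_so_far = 13
Position 7 (value -1): max_ending_here = 4, max_so_far = 13

Maximum subarray: [6, 4, -2, 5]
Maximum sum: 13

The maximum subarray is [6, 4, -2, 5] with sum 13. This subarray runs from index 2 to index 5.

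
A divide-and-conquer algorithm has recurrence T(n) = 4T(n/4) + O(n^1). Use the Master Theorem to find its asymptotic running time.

Master Theorem for T(n) = 4T(n/4) + O(n^1):

a = 4, b = 4, c = 1
log_b(a) = log_4(4) = 1.0000

Case 2: c = 1 = log_4(4) = 1.0000
T(n) = O(n^1 log n) = O(n log n)

For T(n) = 4T(n/4) + O(n^1): log_4(4) = 1.0000. This is Case 2 of the Master Theorem (c = log_b(a), equal work at all levels), giving O(n log n).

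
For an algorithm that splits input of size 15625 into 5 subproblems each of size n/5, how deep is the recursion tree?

For divide and conquer with division factor 5:

Problem sizes at each level:
Level 0: 15625
Level 1: 3125
Level 2: 625
Level 3: 125
Level 4: 25
Level 5: 5
Level 6: 1

The root is level 0 and the size-1 base case is level 6 (the tree spans levels 0 through 6, i.e. 7 levels counting the root), so the depth is the number of divisions: log_5(15625) = 6

The recursion tree depth is log_5(15625) = 6. At each level, the problem size is divided by 5, so it takes 6 divisions to reduce to a base case of size 1. The algorithm makes 5 recursive calls at each level.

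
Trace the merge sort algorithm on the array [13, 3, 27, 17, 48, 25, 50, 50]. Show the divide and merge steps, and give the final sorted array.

Merge sort trace:

Split: [13, 3, 27, 17, 48, 25, 50, 50] -> [13, 3, 27, 17] and [48, 25, 50, 50]
  Split: [13, 3, 27, 17] -> [13, 3] and [27, 17]
    Split: [13, 3] -> [13] and [3]
    Merge: [13] + [3] -> [3, 13]
    Split: [27, 17] -> [27] and [17]
    Merge: [27] + [17] -> [17, 27]
  Merge: [3, 13] + [17, 27] -> [3, 13, 17, 27]
  Split: [48, 25, 50, 50] -> [48, 25] and [50, 50]
    Split: [48, 25] -> [48] and [25]
    Merge: [48] + [25] -> [25, 48]
    Split: [50, 50] -> [50] and [50]
    Merge: [50] + [50] -> [50, 50]
  Merge: [25, 48] + [50, 50] -> [25, 48, 50, 50]
Merge: [3, 13, 17, 27] + [25, 48, 50, 50] -> [3, 13, 17, 25, 27, 48, 50, 50]

Final sorted array: [3, 13, 17, 25, 27, 48, 50, 50]

The merge sort proceeds by recursively splitting the array and merging sorted halves.
After all merges, the sorted array is [3, 13, 17, 25, 27, 48, 50, 50].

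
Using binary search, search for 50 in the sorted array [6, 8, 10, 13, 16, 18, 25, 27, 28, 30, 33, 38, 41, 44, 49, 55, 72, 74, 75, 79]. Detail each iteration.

Binary search for 50 in [6, 8, 10, 13, 16, 18, 25, 27, 28, 30, 33, 38, 41, 44, 49, 55, 72, 74, 75, 79]:

lo=0, hi=19, mid=9, arr[mid]=30 -> 30 < 50, search right half
lo=10, hi=19, mid=14, arr[mid]=49 -> 49 < 50, search right half
lo=15, hi=19, mid=17, arr[mid]=74 -> 74 > 50, search left half
lo=15, hi=16, mid=15, arr[mid]=55 -> 55 > 50, search left half
lo=15 > hi=14, target 50 not found

Binary search determines that 50 is not in the array after 4 comparisons. The search space was exhausted without finding the target.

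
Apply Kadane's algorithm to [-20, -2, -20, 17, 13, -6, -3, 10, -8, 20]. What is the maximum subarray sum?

Using Kadane's algorithm on [-20, -2, -20, 17, 13, -6, -3, 10, -8, 20]:

Scanning through the array:
Position 1 (value -2): max_ending_here = -2, max_so_far = -2
Position 2 (value -20): max_ending_here = -20, max_so_far = -2
Position 3 (value 17): max_ending_here = 17, max_so_far = 17
Position 4 (value 13): max_ending_here = 30, max_so_far = 30
Position 5 (value -6): max_ending_here = 24, max_so_far = 30
Position 6 (value -3): max_ending_here = 21, max_so_far = 30
Position 7 (value 10): max_ending_here = 31, max_so_far = 31
Position 8 (value -8): max_ending_here = 23, max_so_far = 31
Position 9 (value 20): max_ending_here = 43, max_so_far = 43

Maximum subarray: [17, 13, -6, -3, 10, -8, 20]
Maximum sum: 43

The maximum subarray is [17, 13, -6, -3, 10, -8, 20] with sum 43. This subarray runs from index 3 to index 9.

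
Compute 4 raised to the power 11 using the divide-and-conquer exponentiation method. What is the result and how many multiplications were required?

Computing 4^11 by squaring (build up from 4^1; each line after the first costs one multiplication):

4^1 = 4
4^2 = (4^1)^2 = 4^2 = 16
4^4 = (4^2)^2 = 16^2 = 256
4^5 = 4 * 4^4 = 4 * 256 = 1024
4^10 = (4^5)^2 = 1024^2 = 1048576
4^11 = 4 * 4^10 = 4 * 1048576 = 4194304

Result: 4194304
Multiplications needed: 5 (5 lines after 4^1)

4^11 = 4194304. Using exponentiation by squaring, this requires 5 multiplications. The key idea: if the exponent is even, square the half-power; if odd, multiply by the base once.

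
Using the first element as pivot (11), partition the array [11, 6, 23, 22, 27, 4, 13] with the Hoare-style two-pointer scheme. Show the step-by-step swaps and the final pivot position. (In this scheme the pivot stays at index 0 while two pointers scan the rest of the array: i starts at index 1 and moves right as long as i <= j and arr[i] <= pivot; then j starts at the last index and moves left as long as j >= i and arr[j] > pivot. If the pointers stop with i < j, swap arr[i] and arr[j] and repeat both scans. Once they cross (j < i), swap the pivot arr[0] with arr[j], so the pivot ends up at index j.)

Hoare-style two-pointer partition with pivot = 11:

Initial array: [11, 6, 23, 22, 27, 4, 13]

Pointers start at i = 1, j = 6.
i stops at index 2 (arr[2]=23 > 11), j stops at index 5 (arr[5]=4 <= 11): swap arr[2] and arr[5], array becomes [11, 6, 4, 22, 27, 23, 13]
i ends at 3, j ends at 2: the pointers have crossed (j < i), so scanning stops.

Swap pivot arr[0] with arr[2] to place pivot at position 2: [4, 6, 11, 22, 27, 23, 13]
Pivot position: 2

After partitioning with pivot 11, the array becomes [4, 6, 11, 22, 27, 23, 13]. The pivot is placed at index 2. All elements to the left of the pivot are <= 11, and all elements to the right are > 11.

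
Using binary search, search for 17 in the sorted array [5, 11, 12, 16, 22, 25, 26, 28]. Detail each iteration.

Binary search for 17 in [5, 11, 12, 16, 22, 25, 26, 28]:

lo=0, hi=7, mid=3, arr[mid]=16 -> 16 < 17, search right half
lo=4, hi=7, mid=5, arr[mid]=25 -> 25 > 17, search left half
lo=4, hi=4, mid=4, arr[mid]=22 -> 22 > 17, search left half
lo=4 > hi=3, target 17 not found

Binary search determines that 17 is not in the array after 3 comparisons. The search space was exhausted without finding the target.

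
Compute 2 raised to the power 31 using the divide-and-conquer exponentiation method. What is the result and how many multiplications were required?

Computing 2^31 by squaring (build up from 2^1; each line after the first costs one multiplication):

2^1 = 2
2^2 = (2^1)^2 = 2^2 = 4
2^3 = 2 * 2^2 = 2 * 4 = 8
2^6 = (2^3)^2 = 8^2 = 64
2^7 = 2 * 2^6 = 2 * 64 = 128
2^14 = (2^7)^2 = 128^2 = 16384
2^15 = 2 * 2^14 = 2 * 16384 = 32768
2^30 = (2^15)^2 = 32768^2 = 1073741824
2^31 = 2 * 2^30 = 2 * 1073741824 = 2147483648

Result: 2147483648
Multiplications needed: 8 (8 lines after 2^1)

2^31 = 2147483648. Using exponentiation by squaring, this requires 8 multiplications. The key idea: if the exponent is even, square the half-power; if odd, multiply by the base once.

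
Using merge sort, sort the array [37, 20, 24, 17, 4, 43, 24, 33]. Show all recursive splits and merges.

Merge sort trace:

Split: [37, 20, 24, 17, 4, 43, 24, 33] -> [37, 20, 24, 17] and [4, 43, 24, 33]
  Split: [37, 20, 24, 17] -> [37, 20] and [24, 17]
    Split: [37, 20] -> [37] and [20]
    Merge: [37] + [20] -> [20, 37]
    Split: [24, 17] -> [24] and [17]
    Merge: [24] + [17] -> [17, 24]
  Merge: [20, 37] + [17, 24] -> [17, 20, 24, 37]
  Split: [4, 43, 24, 33] -> [4, 43] and [24, 33]
    Split: [4, 43] -> [4] and [43]
    Merge: [4] + [43] -> [4, 43]
    Split: [24, 33] -> [24] and [33]
    Merge: [24] + [33] -> [24, 33]
  Merge: [4, 43] + [24, 33] -> [4, 24, 33, 43]
Merge: [17, 20, 24, 37] + [4, 24, 33, 43] -> [4, 17, 20, 24, 24, 33, 37, 43]

Final sorted array: [4, 17, 20, 24, 24, 33, 37, 43]

The merge sort proceeds by recursively splitting the array and merging sorted halves.
After all merges, the sorted array is [4, 17, 20, 24, 24, 33, 37, 43].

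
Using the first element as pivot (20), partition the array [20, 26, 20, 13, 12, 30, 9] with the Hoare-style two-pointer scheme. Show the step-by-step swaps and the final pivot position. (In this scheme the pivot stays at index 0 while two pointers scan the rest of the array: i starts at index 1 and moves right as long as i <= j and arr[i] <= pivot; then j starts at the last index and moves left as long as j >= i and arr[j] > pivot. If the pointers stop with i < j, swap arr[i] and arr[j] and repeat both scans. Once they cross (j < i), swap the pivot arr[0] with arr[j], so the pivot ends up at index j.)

Hoare-style two-pointer partition with pivot = 20:

Initial array: [20, 26, 20, 13, 12, 30, 9]

Pointers start at i = 1, j = 6.
i stops at index 1 (arr[1]=26 > 20), j stops at index 6 (arr[6]=9 <= 20): swap arr[1] and arr[6], array becomes [20, 9, 20, 13, 12, 30, 26]
i ends at 5, j ends at 4: the pointers have crossed (j < i), so scanning stops.

Swap pivot arr[0] with arr[4] to place pivot at position 4: [12, 9, 20, 13, 20, 30, 26]
Pivot position: 4

After partitioning with pivot 20, the array becomes [12, 9, 20, 13, 20, 30, 26]. The pivot is placed at index 4. All elements to the left of the pivot are <= 20, and all elements to the right are > 20.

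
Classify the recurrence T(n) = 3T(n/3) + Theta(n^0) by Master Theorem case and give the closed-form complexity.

Master Theorem for T(n) = 3T(n/3) + O(n^0):

a = 3, b = 3, c = 0
log_b(a) = log_3(3) = 1.0000

Case 1: c = 0 < log_3(3) = 1.0000
T(n) = O(n^(log_3 3)) = O(n)

For T(n) = 3T(n/3) + O(n^0): log_3(3) = 1.0000. This is Case 1 of the Master Theorem (c < log_b(a), work dominated by leaves), giving O(n).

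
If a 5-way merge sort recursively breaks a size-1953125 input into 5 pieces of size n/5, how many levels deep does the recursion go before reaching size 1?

For divide and conquer with division factor 5:

Problem sizes at each level:
Level 0: 1953125
Level 1: 390625
Level 2: 78125
Level 3: 15625
Level 4: 3125
Level 5: 625
Level 6: 125
Level 7: 25
Level 8: 5
Level 9: 1

The root is level 0 and the size-1 base case is level 9 (the tree spans levels 0 through 9, i.e. 10 levels counting the root), so the depth is the number of divisions: log_5(1953125) = 9

The recursion tree depth is log_5(1953125) = 9. At each level, the problem size is divided by 5, so it takes 9 divisions to reduce to a base case of size 1. The algorithm makes 5 recursive calls at each level.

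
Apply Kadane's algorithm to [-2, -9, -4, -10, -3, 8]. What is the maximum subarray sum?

Using Kadane's algorithm on [-2, -9, -4, -10, -3, 8]:

Scanning through the array:
Position 1 (value -9): max_ending_here = -9, max_so_far = -2
Position 2 (value -4): max_ending_here = -4, max_so_far = -2
Position 3 (value -10): max_ending_here = -10, max_so_far = -2
Position 4 (value -3): max_ending_here = -3, max_so_far = -2
Position 5 (value 8): max_ending_here = 8, max_so_far = 8

Maximum subarray: [8]
Maximum sum: 8

The maximum subarray is [8] with sum 8. This subarray runs from index 5 to index 5.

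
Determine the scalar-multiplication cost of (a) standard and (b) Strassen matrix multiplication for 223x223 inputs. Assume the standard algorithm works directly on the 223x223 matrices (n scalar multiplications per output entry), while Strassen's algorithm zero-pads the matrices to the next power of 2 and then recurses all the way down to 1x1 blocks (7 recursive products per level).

Matrix multiplication for 223x223 matrices:

Strassen's algorithm requires power-of-2 dimensions. Pad 223x223 to 256x256 (next power of 2).

Standard algorithm: 223^3 = 11089567 multiplications
Strassen's algorithm: 7^(log2(256)) = 7^8 = 5764801 multiplications
Savings: 11089567 - 5764801 = 5324766 multiplications

Standard: 11089567 multiplications (223^3). Strassen: 5764801 multiplications (7^8, after padding to 256x256). Strassen reduces 8 recursive multiplications to 7 at each level.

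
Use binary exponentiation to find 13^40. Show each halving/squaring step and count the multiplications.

Computing 13^40 by squaring (build up from 13^1; each line after the first costs one multiplication):

13^1 = 13
13^2 = (13^1)^2 = 13^2 = 169
13^4 = (13^2)^2 = 169^2 = 28561
13^5 = 13 * 13^4 = 13 * 28561 = 371293
13^10 = (13^5)^2 = 371293^2 = 137858491849
13^20 = (13^10)^2 = 137858491849^2 = 19004963774880799438801
13^40 = (13^20)^2 = 19004963774880799438801^2 = 361188648084531445929920877641340156544317601

Result: 361188648084531445929920877641340156544317601
Multiplications needed: 6 (6 lines after 13^1)

13^40 = 361188648084531445929920877641340156544317601. Using exponentiation by squaring, this requires 6 multiplications. The key idea: if the exponent is even, square the half-power; if odd, multiply by the base once.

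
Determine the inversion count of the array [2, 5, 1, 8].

Finding inversions in [2, 5, 1, 8]:

(0, 2): arr[0]=2 > arr[2]=1
(1, 2): arr[1]=5 > arr[2]=1

Total inversions: 2

The array has 2 inversion(s): (0,2), (1,2). Each pair (i,j) satisfies i < j and arr[i] > arr[j].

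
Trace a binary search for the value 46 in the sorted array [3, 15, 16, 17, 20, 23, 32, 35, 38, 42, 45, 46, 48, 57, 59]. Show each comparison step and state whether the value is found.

Binary search for 46 in [3, 15, 16, 17, 20, 23, 32, 35, 38, 42, 45, 46, 48, 57, 59]:

lo=0, hi=14, mid=7, arr[mid]=35 -> 35 < 46, search right half
lo=8, hi=14, mid=11, arr[mid]=46 -> Found target at index 11!

Binary search finds 46 at index 11 after 2 comparisons. The search repeatedly halves the search space by comparing with the middle element.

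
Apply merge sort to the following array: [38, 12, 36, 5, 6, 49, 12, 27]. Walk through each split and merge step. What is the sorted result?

Merge sort trace:

Split: [38, 12, 36, 5, 6, 49, 12, 27] -> [38, 12, 36, 5] and [6, 49, 12, 27]
  Split: [38, 12, 36, 5] -> [38, 12] and [36, 5]
    Split: [38, 12] -> [38] and [12]
    Merge: [38] + [12] -> [12, 38]
    Split: [36, 5] -> [36] and [5]
    Merge: [36] + [5] -> [5, 36]
  Merge: [12, 38] + [5, 36] -> [5, 12, 36, 38]
  Split: [6, 49, 12, 27] -> [6, 49] and [12, 27]
    Split: [6, 49] -> [6] and [49]
    Merge: [6] + [49] -> [6, 49]
    Split: [12, 27] -> [12] and [27]
    Merge: [12] + [27] -> [12, 27]
  Merge: [6, 49] + [12, 27] -> [6, 12, 27, 49]
Merge: [5, 12, 36, 38] + [6, 12, 27, 49] -> [5, 6, 12, 12, 27, 36, 38, 49]

Final sorted array: [5, 6, 12, 12, 27, 36, 38, 49]

The merge sort proceeds by recursively splitting the array and merging sorted halves.
After all merges, the sorted array is [5, 6, 12, 12, 27, 36, 38, 49].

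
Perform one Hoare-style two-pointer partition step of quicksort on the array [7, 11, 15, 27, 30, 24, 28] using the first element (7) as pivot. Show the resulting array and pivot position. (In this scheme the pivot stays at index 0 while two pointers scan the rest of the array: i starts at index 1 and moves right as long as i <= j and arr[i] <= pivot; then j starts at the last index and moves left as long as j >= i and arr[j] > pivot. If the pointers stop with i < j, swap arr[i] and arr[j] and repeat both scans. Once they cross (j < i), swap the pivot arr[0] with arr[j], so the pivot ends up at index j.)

Hoare-style two-pointer partition with pivot = 7:

Initial array: [7, 11, 15, 27, 30, 24, 28]

Pointers start at i = 1, j = 6.
i ends at 1, j ends at 0: the pointers have crossed (j < i), so scanning stops.

j = 0, so swapping arr[0] with arr[j] leaves the pivot at position 0: [7, 11, 15, 27, 30, 24, 28]
Pivot position: 0

After partitioning with pivot 7, the array becomes [7, 11, 15, 27, 30, 24, 28]. The pivot is placed at index 0. All elements to the left of the pivot are <= 7, and all elements to the right are > 7.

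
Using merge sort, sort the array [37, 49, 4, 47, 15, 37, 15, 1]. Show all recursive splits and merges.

Merge sort trace:

Split: [37, 49, 4, 47, 15, 37, 15, 1] -> [37, 49, 4, 47] and [15, 37, 15, 1]
  Split: [37, 49, 4, 47] -> [37, 49] and [4, 47]
    Split: [37, 49] -> [37] and [49]
    Merge: [37] + [49] -> [37, 49]
    Split: [4, 47] -> [4] and [47]
    Merge: [4] + [47] -> [4, 47]
  Merge: [37, 49] + [4, 47] -> [4, 37, 47, 49]
  Split: [15, 37, 15, 1] -> [15, 37] and [15, 1]
    Split: [15, 37] -> [15] and [37]
    Merge: [15] + [37] -> [15, 37]
    Split: [15, 1] -> [15] and [1]
    Merge: [15] + [1] -> [1, 15]
  Merge: [15, 37] + [1, 15] -> [1, 15, 15, 37]
Merge: [4, 37, 47, 49] + [1, 15, 15, 37] -> [1, 4, 15, 15, 37, 37, 47, 49]

Final sorted array: [1, 4, 15, 15, 37, 37, 47, 49]

The merge sort proceeds by recursively splitting the array and merging sorted halves.
After all merges, the sorted array is [1, 4, 15, 15, 37, 37, 47, 49].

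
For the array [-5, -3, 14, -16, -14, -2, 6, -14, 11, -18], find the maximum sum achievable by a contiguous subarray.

Using Kadane's algorithm on [-5, -3, 14, -16, -14, -2, 6, -14, 11, -18]:

Scanning through the array:
Position 1 (value -3): max_ending_here = -3, max_so_far = -3
Position 2 (value 14): max_ending_here = 14, max_so_far = 14
Position 3 (value -16): max_ending_here = -2, max_so_far = 14
Position 4 (value -14): max_ending_here = -14, max_so_far = 14
Position 5 (value -2): max_ending_here = -2, max_so_far = 14
Position 6 (value 6): max_ending_here = 6, max_so_far = 14
Position 7 (value -14): max_ending_here = -8, max_so_far = 14
Position 8 (value 11): max_ending_here = 11, max_so_far = 14
Position 9 (value -18): max_ending_here = -7, max_so_far = 14

Maximum subarray: [14]
Maximum sum: 14

The maximum subarray is [14] with sum 14. This subarray runs from index 2 to index 2.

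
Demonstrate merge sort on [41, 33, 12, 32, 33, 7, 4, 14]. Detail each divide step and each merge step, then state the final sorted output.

Merge sort trace:

Split: [41, 33, 12, 32, 33, 7, 4, 14] -> [41, 33, 12, 32] and [33, 7, 4, 14]
  Split: [41, 33, 12, 32] -> [41, 33] and [12, 32]
    Split: [41, 33] -> [41] and [33]
    Merge: [41] + [33] -> [33, 41]
    Split: [12, 32] -> [12] and [32]
    Merge: [12] + [32] -> [12, 32]
  Merge: [33, 41] + [12, 32] -> [12, 32, 33, 41]
  Split: [33, 7, 4, 14] -> [33, 7] and [4, 14]
    Split: [33, 7] -> [33] and [7]
    Merge: [33] + [7] -> [7, 33]
    Split: [4, 14] -> [4] and [14]
    Merge: [4] + [14] -> [4, 14]
  Merge: [7, 33] + [4, 14] -> [4, 7, 14, 33]
Merge: [12, 32, 33, 41] + [4, 7, 14, 33] -> [4, 7, 12, 14, 32, 33, 33, 41]

Final sorted array: [4, 7, 12, 14, 32, 33, 33, 41]

The merge sort proceeds by recursively splitting the array and merging sorted halves.
After all merges, the sorted array is [4, 7, 12, 14, 32, 33, 33, 41].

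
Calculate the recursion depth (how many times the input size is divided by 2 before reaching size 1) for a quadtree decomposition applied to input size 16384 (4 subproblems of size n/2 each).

For divide and conquer with division factor 2:

Problem sizes at each level:
Level 0: 16384
Level 1: 8192
Level 2: 4096
Level 3: 2048
Level 4: 1024
Level 5: 512
Level 6: 256
Level 7: 128
Level 8: 64
Level 9: 32
Level 10: 16
Level 11: 8
Level 12: 4
Level 13: 2
Level 14: 1

The root is level 0 and the size-1 base case is level 14 (the tree spans levels 0 through 14, i.e. 15 levels counting the root), so the depth is the number of divisions: log_2(16384) = 14

The recursion tree depth is log_2(16384) = 14. At each level, the problem size is divided by 2, so it takes 14 divisions to reduce to a base case of size 1. The algorithm makes 4 recursive calls at each level.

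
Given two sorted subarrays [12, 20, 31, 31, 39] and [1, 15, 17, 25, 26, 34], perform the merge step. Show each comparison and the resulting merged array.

Merging process:

Compare 12 vs 1: take 1 from right. Merged: [1]
Compare 12 vs 15: take 12 from left. Merged: [1, 12]
Compare 20 vs 15: take 15 from right. Merged: [1, 12, 15]
Compare 20 vs 17: take 17 from right. Merged: [1, 12, 15, 17]
Compare 20 vs 25: take 20 from left. Merged: [1, 12, 15, 17, 20]
Compare 31 vs 25: take 25 from right. Merged: [1, 12, 15, 17, 20, 25]
Compare 31 vs 26: take 26 from right. Merged: [1, 12, 15, 17, 20, 25, 26]
Compare 31 vs 34: take 31 from left. Merged: [1, 12, 15, 17, 20, 25, 26, 31]
Compare 31 vs 34: take 31 from left. Merged: [1, 12, 15, 17, 20, 25, 26, 31, 31]
Compare 39 vs 34: take 34 from right. Merged: [1, 12, 15, 17, 20, 25, 26, 31, 31, 34]
Append remaining from left: [39]. Merged: [1, 12, 15, 17, 20, 25, 26, 31, 31, 34, 39]

Final merged array: [1, 12, 15, 17, 20, 25, 26, 31, 31, 34, 39]
Total comparisons: 10

The merged array is [1, 12, 15, 17, 20, 25, 26, 31, 31, 34, 39], requiring 10 comparisons. The merge step runs in O(n) time where n is the total number of elements.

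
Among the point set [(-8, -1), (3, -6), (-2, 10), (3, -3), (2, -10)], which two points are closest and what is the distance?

Computing all pairwise distances among 5 points:

d((-8, -1), (3, -6)) = 12.083
d((-8, -1), (-2, 10)) = 12.53
d((-8, -1), (3, -3)) = 11.1803
d((-8, -1), (2, -10)) = 13.4536
d((3, -6), (-2, 10)) = 16.7631
d((3, -6), (3, -3)) = 3.0 <-- minimum
d((3, -6), (2, -10)) = 4.1231
d((-2, 10), (3, -3)) = 13.9284
d((-2, 10), (2, -10)) = 20.3961
d((3, -3), (2, -10)) = 7.0711

Closest pair: (3, -6) and (3, -3) with distance 3.0

The closest pair is (3, -6) and (3, -3) with Euclidean distance 3.0. For 5 points, brute-force pairwise comparison is shown above. For large n, the divide-and-conquer algorithm (sort by x, recurse on halves, check the dividing strip) achieves O(n log n).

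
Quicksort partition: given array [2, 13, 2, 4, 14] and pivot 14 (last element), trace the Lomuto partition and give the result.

Lomuto partition with pivot = 14:

Initial array: [2, 13, 2, 4, 14]

arr[0]=2 <= 14: swap with position 0, array becomes [2, 13, 2, 4, 14]
arr[1]=13 <= 14: swap with position 1, array becomes [2, 13, 2, 4, 14]
arr[2]=2 <= 14: swap with position 2, array becomes [2, 13, 2, 4, 14]
arr[3]=4 <= 14: swap with position 3, array becomes [2, 13, 2, 4, 14]

Place pivot at position 4: [2, 13, 2, 4, 14]
Pivot position: 4

After partitioning with pivot 14, the array becomes [2, 13, 2, 4, 14]. The pivot is placed at index 4. All elements to the left of the pivot are <= 14, and all elements to the right are > 14.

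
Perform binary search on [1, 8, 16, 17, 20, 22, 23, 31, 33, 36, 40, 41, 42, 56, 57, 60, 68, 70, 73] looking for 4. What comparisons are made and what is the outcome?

Binary search for 4 in [1, 8, 16, 17, 20, 22, 23, 31, 33, 36, 40, 41, 42, 56, 57, 60, 68, 70, 73]:

lo=0, hi=18, mid=9, arr[mid]=36 -> 36 > 4, search left half
lo=0, hi=8, mid=4, arr[mid]=20 -> 20 > 4, search left half
lo=0, hi=3, mid=1, arr[mid]=8 -> 8 > 4, search left half
lo=0, hi=0, mid=0, arr[mid]=1 -> 1 < 4, search right half
lo=1 > hi=0, target 4 not found

Binary search determines that 4 is not in the array after 4 comparisons. The search space was exhausted without finding the target.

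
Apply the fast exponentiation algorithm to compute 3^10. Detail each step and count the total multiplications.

Computing 3^10 by squaring (build up from 3^1; each line after the first costs one multiplication):

3^1 = 3
3^2 = (3^1)^2 = 3^2 = 9
3^4 = (3^2)^2 = 9^2 = 81
3^5 = 3 * 3^4 = 3 * 81 = 243
3^10 = (3^5)^2 = 243^2 = 59049

Result: 59049
Multiplications needed: 4 (4 lines after 3^1)

3^10 = 59049. Using exponentiation by squaring, this requires 4 multiplications. The key idea: if the exponent is even, square the half-power; if odd, multiply by the base once.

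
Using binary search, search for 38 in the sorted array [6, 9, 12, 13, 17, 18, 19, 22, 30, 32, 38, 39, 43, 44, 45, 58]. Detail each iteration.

Binary search for 38 in [6, 9, 12, 13, 17, 18, 19, 22, 30, 32, 38, 39, 43, 44, 45, 58]:

lo=0, hi=15, mid=7, arr[mid]=22 -> 22 < 38, search right half
lo=8, hi=15, mid=11, arr[mid]=39 -> 39 > 38, search left half
lo=8, hi=10, mid=9, arr[mid]=32 -> 32 < 38, search right half
lo=10, hi=10, mid=10, arr[mid]=38 -> Found target at index 10!

Binary search finds 38 at index 10 after 4 comparisons. The search repeatedly halves the search space by comparing with the middle element.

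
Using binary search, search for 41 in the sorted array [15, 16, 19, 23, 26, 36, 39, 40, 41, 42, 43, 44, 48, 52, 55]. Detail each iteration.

Binary search for 41 in [15, 16, 19, 23, 26, 36, 39, 40, 41, 42, 43, 44, 48, 52, 55]:

lo=0, hi=14, mid=7, arr[mid]=40 -> 40 < 41, search right half
lo=8, hi=14, mid=11, arr[mid]=44 -> 44 > 41, search left half
lo=8, hi=10, mid=9, arr[mid]=42 -> 42 > 41, search left half
lo=8, hi=8, mid=8, arr[mid]=41 -> Found target at index 8!

Binary search finds 41 at index 8 after 4 comparisons. The search repeatedly halves the search space by comparing with the middle element.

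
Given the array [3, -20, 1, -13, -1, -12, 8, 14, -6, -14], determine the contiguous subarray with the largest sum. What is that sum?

Using Kadane's algorithm on [3, -20, 1, -13, -1, -12, 8, 14, -6, -14]:

Scanning through the array:
Position 1 (value -20): max_ending_here = -17, max_so_far = 3
Position 2 (value 1): max_ending_here = 1, max_so_far = 3
Position 3 (value -13): max_ending_here = -12, max_so_far = 3
Position 4 (value -1): max_ending_here = -1, max_so_far = 3
Position 5 (value -12): max_ending_here = -12, max_so_far = 3
Position 6 (value 8): max_ending_here = 8, max_so_far = 8
Position 7 (value 14): max_ending_here = 22, max_so_far = 22
Position 8 (value -6): max_ending_here = 16, max_so_far = 22
Position 9 (value -14): max_ending_here = 2, max_so_far = 22

Maximum subarray: [8, 14]
Maximum sum: 22

The maximum subarray is [8, 14] with sum 22. This subarray runs from index 6 to index 7.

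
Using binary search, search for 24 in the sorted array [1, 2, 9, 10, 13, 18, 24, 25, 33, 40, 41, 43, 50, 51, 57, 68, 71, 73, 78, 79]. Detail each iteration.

Binary search for 24 in [1, 2, 9, 10, 13, 18, 24, 25, 33, 40, 41, 43, 50, 51, 57, 68, 71, 73, 78, 79]:

lo=0, hi=19, mid=9, arr[mid]=40 -> 40 > 24, search left half
lo=0, hi=8, mid=4, arr[mid]=13 -> 13 < 24, search right half
lo=5, hi=8, mid=6, arr[mid]=24 -> Found target at index 6!

Binary search finds 24 at index 6 after 3 comparisons. The search repeatedly halves the search space by comparing with the middle element.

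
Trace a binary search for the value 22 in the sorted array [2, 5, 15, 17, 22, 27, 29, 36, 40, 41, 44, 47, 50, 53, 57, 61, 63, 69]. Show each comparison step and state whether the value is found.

Binary search for 22 in [2, 5, 15, 17, 22, 27, 29, 36, 40, 41, 44, 47, 50, 53, 57, 61, 63, 69]:

lo=0, hi=17, mid=8, arr[mid]=40 -> 40 > 22, search left half
lo=0, hi=7, mid=3, arr[mid]=17 -> 17 < 22, search right half
lo=4, hi=7, mid=5, arr[mid]=27 -> 27 > 22, search left half
lo=4, hi=4, mid=4, arr[mid]=22 -> Found target at index 4!

Binary search finds 22 at index 4 after 4 comparisons. The search repeatedly halves the search space by comparing with the middle element.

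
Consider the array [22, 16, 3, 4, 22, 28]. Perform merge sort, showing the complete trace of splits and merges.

Merge sort trace:

Split: [22, 16, 3, 4, 22, 28] -> [22, 16, 3] and [4, 22, 28]
  Split: [22, 16, 3] -> [22] and [16, 3]
    Split: [16, 3] -> [16] and [3]
    Merge: [16] + [3] -> [3, 16]
  Merge: [22] + [3, 16] -> [3, 16, 22]
  Split: [4, 22, 28] -> [4] and [22, 28]
    Split: [22, 28] -> [22] and [28]
    Merge: [22] + [28] -> [22, 28]
  Merge: [4] + [22, 28] -> [4, 22, 28]
Merge: [3, 16, 22] + [4, 22, 28] -> [3, 4, 16, 22, 22, 28]

Final sorted array: [3, 4, 16, 22, 22, 28]

The merge sort proceeds by recursively splitting the array and merging sorted halves.
After all merges, the sorted array is [3, 4, 16, 22, 22, 28].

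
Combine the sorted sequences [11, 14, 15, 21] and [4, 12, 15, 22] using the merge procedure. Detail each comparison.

Merging process:

Compare 11 vs 4: take 4 from right. Merged: [4]
Compare 11 vs 12: take 11 from left. Merged: [4, 11]
Compare 14 vs 12: take 12 from right. Merged: [4, 11, 12]
Compare 14 vs 15: take 14 from left. Merged: [4, 11, 12, 14]
Compare 15 vs 15: take 15 from left. Merged: [4, 11, 12, 14, 15]
Compare 21 vs 15: take 15 from right. Merged: [4, 11, 12, 14, 15, 15]
Compare 21 vs 22: take 21 from left. Merged: [4, 11, 12, 14, 15, 15, 21]
Append remaining from right: [22]. Merged: [4, 11, 12, 14, 15, 15, 21, 22]

Final merged array: [4, 11, 12, 14, 15, 15, 21, 22]
Total comparisons: 7

The merged array is [4, 11, 12, 14, 15, 15, 21, 22], requiring 7 comparisons. The merge step runs in O(n) time where n is the total number of elements.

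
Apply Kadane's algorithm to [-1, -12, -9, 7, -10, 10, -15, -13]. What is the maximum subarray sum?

Using Kadane's algorithm on [-1, -12, -9, 7, -10, 10, -15, -13]:

Scanning through the array:
Position 1 (value -12): max_ending_here = -12, max_so_far = -1
Position 2 (value -9): max_ending_here = -9, max_so_far = -1
Position 3 (value 7): max_ending_here = 7, max_so_far = 7
Position 4 (value -10): max_ending_here = -3, max_so_far = 7
Position 5 (value 10): max_ending_here = 10, max_so_far = 10
Position 6 (value -15): max_ending_here = -5, max_so_far = 10
Position 7 (value -13): max_ending_here = -13, max_so_far = 10

Maximum subarray: [10]
Maximum sum: 10

The maximum subarray is [10] with sum 10. This subarray runs from index 5 to index 5.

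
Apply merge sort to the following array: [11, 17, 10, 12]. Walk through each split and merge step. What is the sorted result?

Merge sort trace:

Split: [11, 17, 10, 12] -> [11, 17] and [10, 12]
  Split: [11, 17] -> [11] and [17]
  Merge: [11] + [17] -> [11, 17]
  Split: [10, 12] -> [10] and [12]
  Merge: [10] + [12] -> [10, 12]
Merge: [11, 17] + [10, 12] -> [10, 11, 12, 17]

Final sorted array: [10, 11, 12, 17]

The merge sort proceeds by recursively splitting the array and merging sorted halves.
After all merges, the sorted array is [10, 11, 12, 17].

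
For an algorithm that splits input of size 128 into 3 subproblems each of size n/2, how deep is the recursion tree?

For divide and conquer with division factor 2:

Problem sizes at each level:
Level 0: 128
Level 1: 64
Level 2: 32
Level 3: 16
Level 4: 8
Level 5: 4
Level 6: 2
Level 7: 1

The root is level 0 and the size-1 base case is level 7 (the tree spans levels 0 through 7, i.e. 8 levels counting the root), so the depth is the number of divisions: log_2(128) = 7

The recursion tree depth is log_2(128) = 7. At each level, the problem size is divided by 2, so it takes 7 divisions to reduce to a base case of size 1. The algorithm makes 3 recursive calls at each level.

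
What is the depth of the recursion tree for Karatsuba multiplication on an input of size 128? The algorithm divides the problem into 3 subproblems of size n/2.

For divide and conquer with division factor 2:

Problem sizes at each level:
Level 0: 128
Level 1: 64
Level 2: 32
Level 3: 16
Level 4: 8
Level 5: 4
Level 6: 2
Level 7: 1

The root is level 0 and the size-1 base case is level 7 (the tree spans levels 0 through 7, i.e. 8 levels counting the root), so the depth is the number of divisions: log_2(128) = 7

The recursion tree depth is log_2(128) = 7. At each level, the problem size is divided by 2, so it takes 7 divisions to reduce to a base case of size 1. The algorithm makes 3 recursive calls at each level.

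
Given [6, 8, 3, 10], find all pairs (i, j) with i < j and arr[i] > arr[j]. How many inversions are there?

Finding inversions in [6, 8, 3, 10]:

(0, 2): arr[0]=6 > arr[2]=3
(1, 2): arr[1]=8 > arr[2]=3

Total inversions: 2

The array has 2 inversion(s): (0,2), (1,2). Each pair (i,j) satisfies i < j and arr[i] > arr[j].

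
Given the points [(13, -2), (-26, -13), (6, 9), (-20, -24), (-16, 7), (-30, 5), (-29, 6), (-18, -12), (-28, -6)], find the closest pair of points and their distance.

Computing all pairwise distances among 9 points:

d((13, -2), (-26, -13)) = 40.5216
d((13, -2), (6, 9)) = 13.0384
d((13, -2), (-20, -24)) = 39.6611
d((13, -2), (-16, 7)) = 30.3645
d((13, -2), (-30, 5)) = 43.566
d((13, -2), (-29, 6)) = 42.7551
d((13, -2), (-18, -12)) = 32.573
d((13, -2), (-28, -6)) = 41.1947
d((-26, -13), (6, 9)) = 38.833
d((-26, -13), (-20, -24)) = 12.53
d((-26, -13), (-16, 7)) = 22.3607
d((-26, -13), (-30, 5)) = 18.4391
d((-26, -13), (-29, 6)) = 19.2354
d((-26, -13), (-18, -12)) = 8.0623
d((-26, -13), (-28, -6)) = 7.2801
d((6, 9), (-20, -24)) = 42.0119
d((6, 9), (-16, 7)) = 22.0907
d((6, 9), (-30, 5)) = 36.2215
d((6, 9), (-29, 6)) = 35.1283
d((6, 9), (-18, -12)) = 31.8904
d((6, 9), (-28, -6)) = 37.1618
d((-20, -24), (-16, 7)) = 31.257
d((-20, -24), (-30, 5)) = 30.6757
d((-20, -24), (-29, 6)) = 31.3209
d((-20, -24), (-18, -12)) = 12.1655
d((-20, -24), (-28, -6)) = 19.6977
d((-16, 7), (-30, 5)) = 14.1421
d((-16, 7), (-29, 6)) = 13.0384
d((-16, 7), (-18, -12)) = 19.105
d((-16, 7), (-28, -6)) = 17.6918
d((-30, 5), (-29, 6)) = 1.4142 <-- minimum
d((-30, 5), (-18, -12)) = 20.8087
d((-30, 5), (-28, -6)) = 11.1803
d((-29, 6), (-18, -12)) = 21.095
d((-29, 6), (-28, -6)) = 12.0416
d((-18, -12), (-28, -6)) = 11.6619

Closest pair: (-30, 5) and (-29, 6) with distance 1.4142

The closest pair is (-30, 5) and (-29, 6) with Euclidean distance 1.4142. For 9 points, brute-force pairwise comparison is shown above. For large n, the divide-and-conquer algorithm (sort by x, recurse on halves, check the dividing strip) achieves O(n log n).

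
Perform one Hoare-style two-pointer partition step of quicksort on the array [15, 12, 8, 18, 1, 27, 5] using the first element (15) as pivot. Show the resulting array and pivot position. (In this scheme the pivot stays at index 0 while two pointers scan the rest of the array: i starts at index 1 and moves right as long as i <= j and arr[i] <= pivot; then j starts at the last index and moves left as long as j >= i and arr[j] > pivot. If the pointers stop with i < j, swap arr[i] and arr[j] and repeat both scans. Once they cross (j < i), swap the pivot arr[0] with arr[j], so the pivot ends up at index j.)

Hoare-style two-pointer partition with pivot = 15:

Initial array: [15, 12, 8, 18, 1, 27, 5]

Pointers start at i = 1, j = 6.
i stops at index 3 (arr[3]=18 > 15), j stops at index 6 (arr[6]=5 <= 15): swap arr[3] and arr[6], array becomes [15, 12, 8, 5, 1, 27, 18]
i ends at 5, j ends at 4: the pointers have crossed (j < i), so scanning stops.

Swap pivot arr[0] with arr[4] to place pivot at position 4: [1, 12, 8, 5, 15, 27, 18]
Pivot position: 4

After partitioning with pivot 15, the array becomes [1, 12, 8, 5, 15, 27, 18]. The pivot is placed at index 4. All elements to the left of the pivot are <= 15, and all elements to the right are > 15.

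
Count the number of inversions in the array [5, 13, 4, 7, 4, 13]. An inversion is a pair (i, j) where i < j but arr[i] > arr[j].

Finding inversions in [5, 13, 4, 7, 4, 13]:

(0, 2): arr[0]=5 > arr[2]=4
(0, 4): arr[0]=5 > arr[4]=4
(1, 2): arr[1]=13 > arr[2]=4
(1, 3): arr[1]=13 > arr[3]=7
(1, 4): arr[1]=13 > arr[4]=4
(3, 4): arr[3]=7 > arr[4]=4

Total inversions: 6

The array has 6 inversion(s): (0,2), (0,4), (1,2), (1,3), (1,4), (3,4). Each pair (i,j) satisfies i < j and arr[i] > arr[j].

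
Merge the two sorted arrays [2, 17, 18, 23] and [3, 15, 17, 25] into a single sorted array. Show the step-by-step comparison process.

Merging process:

Compare 2 vs 3: take 2 from left. Merged: [2]
Compare 17 vs 3: take 3 from right. Merged: [2, 3]
Compare 17 vs 15: take 15 from right. Merged: [2, 3, 15]
Compare 17 vs 17: take 17 from left. Merged: [2, 3, 15, 17]
Compare 18 vs 17: take 17 from right. Merged: [2, 3, 15, 17, 17]
Compare 18 vs 25: take 18 from left. Merged: [2, 3, 15, 17, 17, 18]
Compare 23 vs 25: take 23 from left. Merged: [2, 3, 15, 17, 17, 18, 23]
Append remaining from right: [25]. Merged: [2, 3, 15, 17, 17, 18, 23, 25]

Final merged array: [2, 3, 15, 17, 17, 18, 23, 25]
Total comparisons: 7

The merged array is [2, 3, 15, 17, 17, 18, 23, 25], requiring 7 comparisons. The merge step runs in O(n) time where n is the total number of elements.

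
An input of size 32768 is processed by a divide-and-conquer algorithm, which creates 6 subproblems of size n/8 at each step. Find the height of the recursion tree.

For divide and conquer with division factor 8:

Problem sizes at each level:
Level 0: 32768
Level 1: 4096
Level 2: 512
Level 3: 64
Level 4: 8
Level 5: 1

The root is level 0 and the size-1 base case is level 5 (the tree spans levels 0 through 5, i.e. 6 levels counting the root), so the depth is the number of divisions: log_8(32768) = 5

The recursion tree depth is log_8(32768) = 5. At each level, the problem size is divided by 8, so it takes 5 divisions to reduce to a base case of size 1. The algorithm makes 6 recursive calls at each level.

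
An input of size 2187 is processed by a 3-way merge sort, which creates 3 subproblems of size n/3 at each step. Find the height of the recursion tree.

For divide and conquer with division factor 3:

Problem sizes at each level:
Level 0: 2187
Level 1: 729
Level 2: 243
Level 3: 81
Level 4: 27
Level 5: 9
Level 6: 3
Level 7: 1

The root is level 0 and the size-1 base case is level 7 (the tree spans levels 0 through 7, i.e. 8 levels counting the root), so the depth is the number of divisions: log_3(2187) = 7

The recursion tree depth is log_3(2187) = 7. At each level, the problem size is divided by 3, so it takes 7 divisions to reduce to a base case of size 1. The algorithm makes 3 recursive calls at each level.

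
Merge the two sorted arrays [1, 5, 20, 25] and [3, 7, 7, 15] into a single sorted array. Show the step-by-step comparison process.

Merging process:

Compare 1 vs 3: take 1 from left. Merged: [1]
Compare 5 vs 3: take 3 from right. Merged: [1, 3]
Compare 5 vs 7: take 5 from left. Merged: [1, 3, 5]
Compare 20 vs 7: take 7 from right. Merged: [1, 3, 5, 7]
Compare 20 vs 7: take 7 from right. Merged: [1, 3, 5, 7, 7]
Compare 20 vs 15: take 15 from right. Merged: [1, 3, 5, 7, 7, 15]
Append remaining from left: [20, 25]. Merged: [1, 3, 5, 7, 7, 15, 20, 25]

Final merged array: [1, 3, 5, 7, 7, 15, 20, 25]
Total comparisons: 6

The merged array is [1, 3, 5, 7, 7, 15, 20, 25], requiring 6 comparisons. The merge step runs in O(n) time where n is the total number of elements.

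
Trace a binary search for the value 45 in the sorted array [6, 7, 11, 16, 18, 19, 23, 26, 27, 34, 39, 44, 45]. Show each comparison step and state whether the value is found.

Binary search for 45 in [6, 7, 11, 16, 18, 19, 23, 26, 27, 34, 39, 44, 45]:

lo=0, hi=12, mid=6, arr[mid]=23 -> 23 < 45, search right half
lo=7, hi=12, mid=9, arr[mid]=34 -> 34 < 45, search right half
lo=10, hi=12, mid=11, arr[mid]=44 -> 44 < 45, search right half
lo=12, hi=12, mid=12, arr[mid]=45 -> Found target at index 12!

Binary search finds 45 at index 12 after 4 comparisons. The search repeatedly halves the search space by comparing with the middle element.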